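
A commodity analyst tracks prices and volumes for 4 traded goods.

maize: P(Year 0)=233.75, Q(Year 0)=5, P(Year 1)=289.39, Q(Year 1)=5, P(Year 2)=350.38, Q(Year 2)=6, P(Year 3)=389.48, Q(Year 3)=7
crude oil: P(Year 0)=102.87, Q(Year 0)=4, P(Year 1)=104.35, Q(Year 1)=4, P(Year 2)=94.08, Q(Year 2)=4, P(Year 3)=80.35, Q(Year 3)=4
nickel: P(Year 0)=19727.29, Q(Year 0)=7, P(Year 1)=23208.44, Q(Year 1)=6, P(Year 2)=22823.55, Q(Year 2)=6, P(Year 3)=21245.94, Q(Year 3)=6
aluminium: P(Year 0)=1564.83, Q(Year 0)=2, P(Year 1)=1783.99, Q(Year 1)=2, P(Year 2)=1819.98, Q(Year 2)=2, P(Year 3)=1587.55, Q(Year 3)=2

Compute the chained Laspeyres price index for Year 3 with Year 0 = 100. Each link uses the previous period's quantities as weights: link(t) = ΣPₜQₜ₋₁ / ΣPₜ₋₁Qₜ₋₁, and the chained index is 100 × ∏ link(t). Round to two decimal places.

108.06

Link Year 0→Year 1:
ΣP(Year 1)Q(Year 0) = 289.39×5 + 104.35×4 + 23208.44×7 + 1783.99×2 = 1446.95 + 417.4 + 162459.08 + 3567.98 = 167891.41
ΣP(Year 0)Q(Year 0) = 233.75×5 + 102.87×4 + 19727.29×7 + 1564.83×2 = 1168.75 + 411.48 + 138091.03 + 3129.66 = 142800.92
link = 167891.41/142800.92 = 1.175703
Link Year 1→Year 2:
ΣP(Year 2)Q(Year 1) = 350.38×5 + 94.08×4 + 22823.55×6 + 1819.98×2 = 1751.9 + 376.32 + 136941.3 + 3639.96 = 142709.48
ΣP(Year 1)Q(Year 1) = 289.39×5 + 104.35×4 + 23208.44×6 + 1783.99×2 = 1446.95 + 417.4 + 139250.64 + 3567.98 = 144682.97
link = 142709.48/144682.97 = 0.986360
Link Year 2→Year 3:
ΣP(Year 3)Q(Year 2) = 389.48×6 + 80.35×4 + 21245.94×6 + 1587.55×2 = 2336.88 + 321.4 + 127475.64 + 3175.1 = 133309.02
ΣP(Year 2)Q(Year 2) = 350.38×6 + 94.08×4 + 22823.55×6 + 1819.98×2 = 2102.28 + 376.32 + 136941.3 + 3639.96 = 143059.86
link = 133309.02/143059.86 = 0.931841
Chained index = 100 × 1.175703 × 0.986360 × 0.931841 = 108.0624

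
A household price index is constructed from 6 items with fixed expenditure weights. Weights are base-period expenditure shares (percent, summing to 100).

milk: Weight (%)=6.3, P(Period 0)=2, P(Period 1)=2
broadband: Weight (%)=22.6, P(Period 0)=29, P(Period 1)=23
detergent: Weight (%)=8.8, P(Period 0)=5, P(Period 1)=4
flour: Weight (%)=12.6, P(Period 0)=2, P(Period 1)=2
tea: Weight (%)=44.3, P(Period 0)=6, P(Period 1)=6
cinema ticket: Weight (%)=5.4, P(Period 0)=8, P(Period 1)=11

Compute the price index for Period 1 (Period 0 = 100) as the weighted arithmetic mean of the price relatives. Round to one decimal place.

milk: 6.3 × (2/2) = 6.3 × 1.000000 = 6.3000
broadband: 22.6 × (23/29) = 22.6 × 0.793103 = 17.9241
detergent: 8.8 × (4/5) = 8.8 × 0.800000 = 7.0400
flour: 12.6 × (2/2) = 12.6 × 1.000000 = 12.6000
tea: 44.3 × (6/6) = 44.3 × 1.000000 = 44.3000
cinema ticket: 5.4 × (11/8) = 5.4 × 1.375000 = 7.4250
Index = Σ wᵢ·(p₁ᵢ/p₀ᵢ) = 6.3000 + 17.9241 + 7.0400 + 12.6000 + 44.3000 + 7.4250 = 95.5891

95.6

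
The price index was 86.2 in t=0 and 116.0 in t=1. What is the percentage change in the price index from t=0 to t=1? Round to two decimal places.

34.57%

Change = (116.0 − 86.2) / 86.2 × 100
       = 29.8 / 86.2 × 100 = 34.5708%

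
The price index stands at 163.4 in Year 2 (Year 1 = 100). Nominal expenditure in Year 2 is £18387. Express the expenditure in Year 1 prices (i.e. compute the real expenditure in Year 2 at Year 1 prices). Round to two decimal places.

11252.75

Real = Nominal ÷ (Index/100) = 18387 ÷ (163.4/100)
     = 18387 ÷ 1.634 = 11252.7540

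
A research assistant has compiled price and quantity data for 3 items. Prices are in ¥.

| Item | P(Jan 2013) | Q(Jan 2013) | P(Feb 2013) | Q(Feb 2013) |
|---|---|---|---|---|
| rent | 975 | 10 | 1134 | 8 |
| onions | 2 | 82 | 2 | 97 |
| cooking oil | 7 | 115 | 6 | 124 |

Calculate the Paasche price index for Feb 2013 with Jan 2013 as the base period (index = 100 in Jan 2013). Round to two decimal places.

112.95

Paasche price index uses current-period quantities as weights.
ΣP(Feb 2013)·Q(Feb 2013) = 1134×8 + 2×97 + 6×124 = 9072 + 194 + 744 = 10010
ΣP(Jan 2013)·Q(Feb 2013) = 975×8 + 2×97 + 7×124 = 7800 + 194 + 868 = 8862
Index = 10010 / 8862 × 100 = 112.9542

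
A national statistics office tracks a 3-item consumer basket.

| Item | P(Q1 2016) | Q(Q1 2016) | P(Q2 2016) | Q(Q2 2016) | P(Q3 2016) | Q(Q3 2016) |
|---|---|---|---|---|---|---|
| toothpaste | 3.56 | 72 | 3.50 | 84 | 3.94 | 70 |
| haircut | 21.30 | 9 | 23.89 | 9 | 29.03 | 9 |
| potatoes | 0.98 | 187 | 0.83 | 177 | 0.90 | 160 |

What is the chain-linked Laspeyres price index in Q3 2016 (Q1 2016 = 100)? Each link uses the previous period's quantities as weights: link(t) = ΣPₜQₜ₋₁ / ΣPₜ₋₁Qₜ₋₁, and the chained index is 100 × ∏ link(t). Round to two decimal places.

Link Q1 2016→Q2 2016:
ΣP(Q2 2016)Q(Q1 2016) = 3.50×72 + 23.89×9 + 0.83×187 = 252 + 215.01 + 155.21 = 622.22
ΣP(Q1 2016)Q(Q1 2016) = 3.56×72 + 21.30×9 + 0.98×187 = 256.32 + 191.7 + 183.26 = 631.28
link = 622.22/631.28 = 0.985648
Link Q2 2016→Q3 2016:
ΣP(Q3 2016)Q(Q2 2016) = 3.94×84 + 29.03×9 + 0.90×177 = 330.96 + 261.27 + 159.3 = 751.53
ΣP(Q2 2016)Q(Q2 2016) = 3.50×84 + 23.89×9 + 0.83×177 = 294 + 215.01 + 146.91 = 655.92
link = 751.53/655.92 = 1.145765
Chained index = 100 × 0.985648 × 1.145765 = 112.9321

112.93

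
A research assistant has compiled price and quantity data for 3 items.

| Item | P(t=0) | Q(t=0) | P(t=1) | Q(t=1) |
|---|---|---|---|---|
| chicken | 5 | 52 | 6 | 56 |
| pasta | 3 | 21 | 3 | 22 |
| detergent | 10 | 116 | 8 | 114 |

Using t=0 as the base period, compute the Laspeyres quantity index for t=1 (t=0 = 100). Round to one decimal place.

Laspeyres quantity index uses base-period prices as weights.
ΣP(t=0)·Q(t=1) = 5×56 + 3×22 + 10×114 = 280 + 66 + 1140 = 1486
ΣP(t=0)·Q(t=0) = 5×52 + 3×21 + 10×116 = 260 + 63 + 1160 = 1483
Index = 1486 / 1483 × 100 = 100.2023

100.2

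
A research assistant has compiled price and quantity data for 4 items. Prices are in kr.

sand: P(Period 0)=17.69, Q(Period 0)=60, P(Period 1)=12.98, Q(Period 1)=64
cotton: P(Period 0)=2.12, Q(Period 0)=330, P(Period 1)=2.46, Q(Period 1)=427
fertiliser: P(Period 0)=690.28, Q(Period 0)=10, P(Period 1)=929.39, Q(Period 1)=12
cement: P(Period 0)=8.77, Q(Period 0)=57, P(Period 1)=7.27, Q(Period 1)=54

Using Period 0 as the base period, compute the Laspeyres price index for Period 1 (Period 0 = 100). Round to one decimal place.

Laspeyres price index uses base-period quantities as weights.
ΣP(Period 1)·Q(Period 0) = 12.98×60 + 2.46×330 + 929.39×10 + 7.27×57 = 778.8 + 811.8 + 9293.9 + 414.39 = 11298.89
ΣP(Period 0)·Q(Period 0) = 17.69×60 + 2.12×330 + 690.28×10 + 8.77×57 = 1061.4 + 699.6 + 6902.8 + 499.89 = 9163.69
Index = 11298.89 / 9163.69 × 100 = 123.3007

123.3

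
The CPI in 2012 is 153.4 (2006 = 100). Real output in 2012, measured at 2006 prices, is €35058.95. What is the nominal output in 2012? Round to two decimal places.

53780.43

Nominal = Real × (Index/100) = 35058.95 × (153.4/100)
        = 35058.95 × 1.534 = 53780.4293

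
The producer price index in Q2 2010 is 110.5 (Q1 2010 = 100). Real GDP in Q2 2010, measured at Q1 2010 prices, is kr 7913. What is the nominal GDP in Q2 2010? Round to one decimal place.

Nominal = Real × (Index/100) = 7913 × (110.5/100)
        = 7913 × 1.105 = 8743.8650

8743.9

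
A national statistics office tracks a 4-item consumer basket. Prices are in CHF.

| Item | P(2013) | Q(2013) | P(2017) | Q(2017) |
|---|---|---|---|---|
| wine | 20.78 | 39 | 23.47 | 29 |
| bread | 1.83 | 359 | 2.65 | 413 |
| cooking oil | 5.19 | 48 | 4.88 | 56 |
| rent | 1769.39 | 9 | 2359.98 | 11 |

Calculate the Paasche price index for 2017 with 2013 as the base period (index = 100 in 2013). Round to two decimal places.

132.66

Paasche price index uses current-period quantities as weights.
ΣP(2017)·Q(2017) = 23.47×29 + 2.65×413 + 4.88×56 + 2359.98×11 = 680.63 + 1094.45 + 273.28 + 25959.78 = 28008.14
ΣP(2013)·Q(2017) = 20.78×29 + 1.83×413 + 5.19×56 + 1769.39×11 = 602.62 + 755.79 + 290.64 + 19463.29 = 21112.34
Index = 28008.14 / 21112.34 × 100 = 132.6624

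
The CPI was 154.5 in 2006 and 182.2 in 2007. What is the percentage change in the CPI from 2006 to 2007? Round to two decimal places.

17.93%

Change = (182.2 − 154.5) / 154.5 × 100
       = 27.7 / 154.5 × 100 = 17.9288%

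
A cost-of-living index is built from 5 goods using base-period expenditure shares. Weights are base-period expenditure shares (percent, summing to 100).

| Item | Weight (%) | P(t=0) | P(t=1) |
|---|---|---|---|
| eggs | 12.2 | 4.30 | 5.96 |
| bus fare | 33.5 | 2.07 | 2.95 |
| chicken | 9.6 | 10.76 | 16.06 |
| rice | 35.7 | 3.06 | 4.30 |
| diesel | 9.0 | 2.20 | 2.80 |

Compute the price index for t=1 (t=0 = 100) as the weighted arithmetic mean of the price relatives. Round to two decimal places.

eggs: 12.2 × (5.96/4.30) = 12.2 × 1.386047 = 16.9098
bus fare: 33.5 × (2.95/2.07) = 33.5 × 1.425121 = 47.7415
chicken: 9.6 × (16.06/10.76) = 9.6 × 1.492565 = 14.3286
rice: 35.7 × (4.30/3.06) = 35.7 × 1.405229 = 50.1667
diesel: 9.0 × (2.80/2.20) = 9.0 × 1.272727 = 11.4545
Index = Σ wᵢ·(p₁ᵢ/p₀ᵢ) = 16.9098 + 47.7415 + 14.3286 + 50.1667 + 11.4545 = 140.6011

140.60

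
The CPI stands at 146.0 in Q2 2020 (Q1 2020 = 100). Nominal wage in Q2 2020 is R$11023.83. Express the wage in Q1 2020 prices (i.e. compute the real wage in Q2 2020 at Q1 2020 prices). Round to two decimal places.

7550.57

Real = Nominal ÷ (Index/100) = 11023.83 ÷ (146.0/100)
     = 11023.83 ÷ 1.460 = 7550.5685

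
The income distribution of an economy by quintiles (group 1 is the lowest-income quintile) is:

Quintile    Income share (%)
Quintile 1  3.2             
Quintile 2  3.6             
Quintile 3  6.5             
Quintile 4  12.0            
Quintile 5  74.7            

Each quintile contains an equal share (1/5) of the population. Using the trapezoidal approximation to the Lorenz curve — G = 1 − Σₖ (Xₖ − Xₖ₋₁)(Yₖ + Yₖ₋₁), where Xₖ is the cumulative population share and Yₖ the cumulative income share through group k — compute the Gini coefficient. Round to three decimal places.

Cumulative income shares Yₖ: 0.0320, 0.0680, 0.1330, 0.2530, 1.0000
Σ (Xₖ−Xₖ₋₁)(Yₖ+Yₖ₋₁) = (1/5)(0.0320+0.0000) + (1/5)(0.0680+0.0320) + (1/5)(0.1330+0.0680) + (1/5)(0.2530+0.1330) + (1/5)(1.0000+0.2530)
  = 0.0064 + 0.0200 + 0.0402 + 0.0772 + 0.2506 = 0.3944
G = 1 − 0.3944 = 0.6056

0.606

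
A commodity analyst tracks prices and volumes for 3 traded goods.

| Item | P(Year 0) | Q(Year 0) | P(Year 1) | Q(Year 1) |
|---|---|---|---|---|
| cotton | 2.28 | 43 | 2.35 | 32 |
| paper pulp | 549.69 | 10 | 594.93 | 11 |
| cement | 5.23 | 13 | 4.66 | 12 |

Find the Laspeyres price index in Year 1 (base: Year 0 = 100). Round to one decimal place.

107.9

Laspeyres price index uses base-period quantities as weights.
ΣP(Year 1)·Q(Year 0) = 2.35×43 + 594.93×10 + 4.66×13 = 101.05 + 5949.3 + 60.58 = 6110.93
ΣP(Year 0)·Q(Year 0) = 2.28×43 + 549.69×10 + 5.23×13 = 98.04 + 5496.9 + 67.99 = 5662.93
Index = 6110.93 / 5662.93 × 100 = 107.9111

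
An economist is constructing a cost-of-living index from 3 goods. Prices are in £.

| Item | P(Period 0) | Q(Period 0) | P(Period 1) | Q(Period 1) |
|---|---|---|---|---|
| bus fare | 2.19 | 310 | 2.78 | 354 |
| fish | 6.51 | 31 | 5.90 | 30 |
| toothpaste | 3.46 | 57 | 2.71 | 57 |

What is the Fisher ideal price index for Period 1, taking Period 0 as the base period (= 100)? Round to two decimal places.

111.95

Laspeyres component (base-period weights):
ΣP(Period 1)Q(Period 0) = 2.78×310 + 5.90×31 + 2.71×57 = 861.8 + 182.9 + 154.47 = 1199.17
ΣP(Period 0)Q(Period 0) = 2.19×310 + 6.51×31 + 3.46×57 = 678.9 + 201.81 + 197.22 = 1077.93
L = 1199.17 / 1077.93 × 100 = 111.2475
Paasche component (current-period weights):
ΣP(Period 1)Q(Period 1) = 2.78×354 + 5.90×30 + 2.71×57 = 984.12 + 177 + 154.47 = 1315.59
ΣP(Period 0)Q(Period 1) = 2.19×354 + 6.51×30 + 3.46×57 = 775.26 + 195.3 + 197.22 = 1167.78
P = 1315.59 / 1167.78 × 100 = 112.6573
Fisher = √(L × P) = √(111.2475 × 112.6573) = 111.9502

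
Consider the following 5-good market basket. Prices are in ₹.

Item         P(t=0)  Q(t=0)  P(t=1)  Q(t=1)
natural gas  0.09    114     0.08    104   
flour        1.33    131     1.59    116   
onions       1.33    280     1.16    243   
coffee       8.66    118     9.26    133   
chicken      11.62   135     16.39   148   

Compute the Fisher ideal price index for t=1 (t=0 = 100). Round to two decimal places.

122.64

Laspeyres component (base-period weights):
ΣP(t=1)Q(t=0) = 0.08×114 + 1.59×131 + 1.16×280 + 9.26×118 + 16.39×135 = 9.12 + 208.29 + 324.8 + 1092.68 + 2212.65 = 3847.54
ΣP(t=0)Q(t=0) = 0.09×114 + 1.33×131 + 1.33×280 + 8.66×118 + 11.62×135 = 10.26 + 174.23 + 372.4 + 1021.88 + 1568.7 = 3147.47
L = 3847.54 / 3147.47 × 100 = 122.2423
Paasche component (current-period weights):
ΣP(t=1)Q(t=1) = 0.08×104 + 1.59×116 + 1.16×243 + 9.26×133 + 16.39×148 = 8.32 + 184.44 + 281.88 + 1231.58 + 2425.72 = 4131.94
ΣP(t=0)Q(t=1) = 0.09×104 + 1.33×116 + 1.33×243 + 8.66×133 + 11.62×148 = 9.36 + 154.28 + 323.19 + 1151.78 + 1719.76 = 3358.37
P = 4131.94 / 3358.37 × 100 = 123.0341
Fisher = √(L × P) = √(122.2423 × 123.0341) = 122.6376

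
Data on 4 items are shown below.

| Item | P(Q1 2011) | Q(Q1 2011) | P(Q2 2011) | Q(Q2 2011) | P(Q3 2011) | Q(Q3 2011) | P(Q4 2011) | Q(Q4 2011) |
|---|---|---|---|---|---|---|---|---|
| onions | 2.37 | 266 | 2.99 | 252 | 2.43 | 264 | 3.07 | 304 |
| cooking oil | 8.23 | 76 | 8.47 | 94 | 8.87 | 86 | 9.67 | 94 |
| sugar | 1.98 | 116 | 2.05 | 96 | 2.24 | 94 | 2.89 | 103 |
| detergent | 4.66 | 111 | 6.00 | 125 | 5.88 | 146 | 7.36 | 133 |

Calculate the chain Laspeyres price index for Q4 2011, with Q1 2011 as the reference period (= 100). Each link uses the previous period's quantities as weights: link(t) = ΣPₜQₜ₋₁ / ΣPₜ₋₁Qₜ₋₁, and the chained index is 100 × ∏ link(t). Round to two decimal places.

135.65

Link Q1 2011→Q2 2011:
ΣP(Q2 2011)Q(Q1 2011) = 2.99×266 + 8.47×76 + 2.05×116 + 6.00×111 = 795.34 + 643.72 + 237.8 + 666 = 2342.86
ΣP(Q1 2011)Q(Q1 2011) = 2.37×266 + 8.23×76 + 1.98×116 + 4.66×111 = 630.42 + 625.48 + 229.68 + 517.26 = 2002.84
link = 2342.86/2002.84 = 1.169769
Link Q2 2011→Q3 2011:
ΣP(Q3 2011)Q(Q2 2011) = 2.43×252 + 8.87×94 + 2.24×96 + 5.88×125 = 612.36 + 833.78 + 215.04 + 735 = 2396.18
ΣP(Q2 2011)Q(Q2 2011) = 2.99×252 + 8.47×94 + 2.05×96 + 6.00×125 = 753.48 + 796.18 + 196.8 + 750 = 2496.46
link = 2396.18/2496.46 = 0.959831
Link Q3 2011→Q4 2011:
ΣP(Q4 2011)Q(Q3 2011) = 3.07×264 + 9.67×86 + 2.89×94 + 7.36×146 = 810.48 + 831.62 + 271.66 + 1074.56 = 2988.32
ΣP(Q3 2011)Q(Q3 2011) = 2.43×264 + 8.87×86 + 2.24×94 + 5.88×146 = 641.52 + 762.82 + 210.56 + 858.48 = 2473.38
link = 2988.32/2473.38 = 1.208193
Chained index = 100 × 1.169769 × 0.959831 × 1.208193 = 135.6536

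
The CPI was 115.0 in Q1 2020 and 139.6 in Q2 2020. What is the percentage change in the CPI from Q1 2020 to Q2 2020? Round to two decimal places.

21.39%

Change = (139.6 − 115.0) / 115.0 × 100
       = 24.6 / 115.0 × 100 = 21.3913%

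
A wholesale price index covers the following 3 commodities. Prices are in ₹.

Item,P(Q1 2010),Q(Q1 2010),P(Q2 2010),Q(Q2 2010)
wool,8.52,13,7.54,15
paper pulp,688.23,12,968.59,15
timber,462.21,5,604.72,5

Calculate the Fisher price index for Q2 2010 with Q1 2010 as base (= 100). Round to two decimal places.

138.24

Laspeyres component (base-period weights):
ΣP(Q2 2010)Q(Q1 2010) = 7.54×13 + 968.59×12 + 604.72×5 = 98.02 + 11623.08 + 3023.6 = 14744.7
ΣP(Q1 2010)Q(Q1 2010) = 8.52×13 + 688.23×12 + 462.21×5 = 110.76 + 8258.76 + 2311.05 = 10680.57
L = 14744.7 / 10680.57 × 100 = 138.0516
Paasche component (current-period weights):
ΣP(Q2 2010)Q(Q2 2010) = 7.54×15 + 968.59×15 + 604.72×5 = 113.1 + 14528.85 + 3023.6 = 17665.55
ΣP(Q1 2010)Q(Q2 2010) = 8.52×15 + 688.23×15 + 462.21×5 = 127.8 + 10323.45 + 2311.05 = 12762.3
P = 17665.55 / 12762.3 × 100 = 138.4198
Fisher = √(L × P) = √(138.0516 × 138.4198) = 138.2356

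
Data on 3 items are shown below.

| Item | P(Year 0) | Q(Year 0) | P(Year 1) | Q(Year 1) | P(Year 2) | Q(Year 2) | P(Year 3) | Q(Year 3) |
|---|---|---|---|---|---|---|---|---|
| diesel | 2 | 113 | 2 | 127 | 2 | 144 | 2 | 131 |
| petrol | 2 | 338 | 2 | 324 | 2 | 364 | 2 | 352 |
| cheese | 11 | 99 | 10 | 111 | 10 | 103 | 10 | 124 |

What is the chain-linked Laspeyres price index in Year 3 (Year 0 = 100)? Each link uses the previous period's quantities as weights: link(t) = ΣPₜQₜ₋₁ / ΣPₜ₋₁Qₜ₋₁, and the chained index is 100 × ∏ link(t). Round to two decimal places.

Link Year 0→Year 1:
ΣP(Year 1)Q(Year 0) = 2×113 + 2×338 + 10×99 = 226 + 676 + 990 = 1892
ΣP(Year 0)Q(Year 0) = 2×113 + 2×338 + 11×99 = 226 + 676 + 1089 = 1991
link = 1892/1991 = 0.950276
Link Year 1→Year 2:
ΣP(Year 2)Q(Year 1) = 2×127 + 2×324 + 10×111 = 254 + 648 + 1110 = 2012
ΣP(Year 1)Q(Year 1) = 2×127 + 2×324 + 10×111 = 254 + 648 + 1110 = 2012
link = 2012/2012 = 1.000000
Link Year 2→Year 3:
ΣP(Year 3)Q(Year 2) = 2×144 + 2×364 + 10×103 = 288 + 728 + 1030 = 2046
ΣP(Year 2)Q(Year 2) = 2×144 + 2×364 + 10×103 = 288 + 728 + 1030 = 2046
link = 2046/2046 = 1.000000
Chained index = 100 × 0.950276 × 1.000000 × 1.000000 = 95.0276

95.03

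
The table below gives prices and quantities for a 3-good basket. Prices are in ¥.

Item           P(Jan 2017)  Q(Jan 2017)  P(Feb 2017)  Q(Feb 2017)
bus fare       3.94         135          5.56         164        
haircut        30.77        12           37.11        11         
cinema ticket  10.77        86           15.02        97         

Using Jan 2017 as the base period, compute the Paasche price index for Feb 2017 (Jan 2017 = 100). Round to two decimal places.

136.84

Paasche price index uses current-period quantities as weights.
ΣP(Feb 2017)·Q(Feb 2017) = 5.56×164 + 37.11×11 + 15.02×97 = 911.84 + 408.21 + 1456.94 = 2776.99
ΣP(Jan 2017)·Q(Feb 2017) = 3.94×164 + 30.77×11 + 10.77×97 = 646.16 + 338.47 + 1044.69 = 2029.32
Index = 2776.99 / 2029.32 × 100 = 136.8434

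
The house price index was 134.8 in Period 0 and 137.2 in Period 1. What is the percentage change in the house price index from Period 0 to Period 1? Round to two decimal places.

1.78%

Change = (137.2 − 134.8) / 134.8 × 100
       = 2.4 / 134.8 × 100 = 1.7804%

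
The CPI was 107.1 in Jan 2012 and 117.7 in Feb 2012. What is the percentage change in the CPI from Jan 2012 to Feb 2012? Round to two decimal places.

Change = (117.7 − 107.1) / 107.1 × 100
       = 10.6 / 107.1 × 100 = 9.8973%

9.90%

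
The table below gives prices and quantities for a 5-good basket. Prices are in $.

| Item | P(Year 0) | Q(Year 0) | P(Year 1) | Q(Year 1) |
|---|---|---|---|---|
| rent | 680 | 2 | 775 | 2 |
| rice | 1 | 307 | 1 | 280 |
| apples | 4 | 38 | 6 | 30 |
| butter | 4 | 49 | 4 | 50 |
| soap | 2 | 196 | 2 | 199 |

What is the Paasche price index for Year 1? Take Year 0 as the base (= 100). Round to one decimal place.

110.6

Paasche price index uses current-period quantities as weights.
ΣP(Year 1)·Q(Year 1) = 775×2 + 1×280 + 6×30 + 4×50 + 2×199 = 1550 + 280 + 180 + 200 + 398 = 2608
ΣP(Year 0)·Q(Year 1) = 680×2 + 1×280 + 4×30 + 4×50 + 2×199 = 1360 + 280 + 120 + 200 + 398 = 2358
Index = 2608 / 2358 × 100 = 110.6022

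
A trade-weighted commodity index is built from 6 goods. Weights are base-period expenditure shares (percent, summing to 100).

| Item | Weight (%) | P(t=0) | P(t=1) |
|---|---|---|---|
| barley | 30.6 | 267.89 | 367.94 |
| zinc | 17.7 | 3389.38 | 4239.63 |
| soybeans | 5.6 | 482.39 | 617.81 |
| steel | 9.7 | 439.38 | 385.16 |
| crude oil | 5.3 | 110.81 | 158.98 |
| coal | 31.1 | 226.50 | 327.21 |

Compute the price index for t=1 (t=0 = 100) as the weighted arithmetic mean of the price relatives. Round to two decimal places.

132.38

barley: 30.6 × (367.94/267.89) = 30.6 × 1.373474 = 42.0283
zinc: 17.7 × (4239.63/3389.38) = 17.7 × 1.250857 = 22.1402
soybeans: 5.6 × (617.81/482.39) = 5.6 × 1.280727 = 7.1721
steel: 9.7 × (385.16/439.38) = 9.7 × 0.876599 = 8.5030
crude oil: 5.3 × (158.98/110.81) = 5.3 × 1.434708 = 7.6040
coal: 31.1 × (327.21/226.50) = 31.1 × 1.444636 = 44.9282
Index = Σ wᵢ·(p₁ᵢ/p₀ᵢ) = 42.0283 + 22.1402 + 7.1721 + 8.5030 + 7.6040 + 44.9282 = 132.3757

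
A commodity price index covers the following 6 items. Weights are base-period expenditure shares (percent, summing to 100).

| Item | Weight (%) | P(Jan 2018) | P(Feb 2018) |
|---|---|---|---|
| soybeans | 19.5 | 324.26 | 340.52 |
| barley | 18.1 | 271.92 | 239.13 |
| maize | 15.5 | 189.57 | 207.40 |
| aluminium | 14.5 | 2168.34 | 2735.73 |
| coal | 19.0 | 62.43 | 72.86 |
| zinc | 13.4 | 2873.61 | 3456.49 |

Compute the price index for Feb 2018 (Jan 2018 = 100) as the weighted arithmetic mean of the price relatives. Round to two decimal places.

109.94

soybeans: 19.5 × (340.52/324.26) = 19.5 × 1.050145 = 20.4778
barley: 18.1 × (239.13/271.92) = 18.1 × 0.879413 = 15.9174
maize: 15.5 × (207.40/189.57) = 15.5 × 1.094055 = 16.9579
aluminium: 14.5 × (2735.73/2168.34) = 14.5 × 1.261670 = 18.2942
coal: 19.0 × (72.86/62.43) = 19.0 × 1.167067 = 22.1743
zinc: 13.4 × (3456.49/2873.61) = 13.4 × 1.202839 = 16.1180
Index = Σ wᵢ·(p₁ᵢ/p₀ᵢ) = 20.4778 + 15.9174 + 16.9579 + 18.2942 + 22.1743 + 16.1180 = 109.9396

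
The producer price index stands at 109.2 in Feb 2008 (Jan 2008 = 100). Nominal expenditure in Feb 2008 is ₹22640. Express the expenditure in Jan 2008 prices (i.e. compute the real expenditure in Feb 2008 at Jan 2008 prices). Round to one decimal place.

20732.6

Real = Nominal ÷ (Index/100) = 22640 ÷ (109.2/100)
     = 22640 ÷ 1.092 = 20732.6007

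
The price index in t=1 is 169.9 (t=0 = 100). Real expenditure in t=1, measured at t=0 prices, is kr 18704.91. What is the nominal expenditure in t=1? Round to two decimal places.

31779.64

Nominal = Real × (Index/100) = 18704.91 × (169.9/100)
        = 18704.91 × 1.699 = 31779.6421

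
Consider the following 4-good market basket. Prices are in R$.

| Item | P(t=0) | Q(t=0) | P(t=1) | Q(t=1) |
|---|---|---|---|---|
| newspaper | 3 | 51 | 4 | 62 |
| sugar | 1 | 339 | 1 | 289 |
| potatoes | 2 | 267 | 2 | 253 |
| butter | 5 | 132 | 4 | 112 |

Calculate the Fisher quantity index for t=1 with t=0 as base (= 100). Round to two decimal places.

92.15

Laspeyres component (base-period weights):
ΣP(t=0)Q(t=1) = 3×62 + 1×289 + 2×253 + 5×112 = 186 + 289 + 506 + 560 = 1541
ΣP(t=0)Q(t=0) = 3×51 + 1×339 + 2×267 + 5×132 = 153 + 339 + 534 + 660 = 1686
L = 1541 / 1686 × 100 = 91.3998
Paasche component (current-period weights):
ΣP(t=1)Q(t=1) = 4×62 + 1×289 + 2×253 + 4×112 = 248 + 289 + 506 + 448 = 1491
ΣP(t=1)Q(t=0) = 4×51 + 1×339 + 2×267 + 4×132 = 204 + 339 + 534 + 528 = 1605
P = 1491 / 1605 × 100 = 92.8972
Fisher = √(L × P) = √(91.3998 × 92.8972) = 92.1454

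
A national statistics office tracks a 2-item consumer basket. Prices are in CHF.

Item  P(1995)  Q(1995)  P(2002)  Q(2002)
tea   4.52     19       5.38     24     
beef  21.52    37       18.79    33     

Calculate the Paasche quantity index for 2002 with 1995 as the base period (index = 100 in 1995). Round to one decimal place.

93.9

Paasche quantity index uses current-period prices as weights.
ΣP(2002)·Q(2002) = 5.38×24 + 18.79×33 = 129.12 + 620.07 = 749.19
ΣP(2002)·Q(1995) = 5.38×19 + 18.79×37 = 102.22 + 695.23 = 797.45
Index = 749.19 / 797.45 × 100 = 93.9482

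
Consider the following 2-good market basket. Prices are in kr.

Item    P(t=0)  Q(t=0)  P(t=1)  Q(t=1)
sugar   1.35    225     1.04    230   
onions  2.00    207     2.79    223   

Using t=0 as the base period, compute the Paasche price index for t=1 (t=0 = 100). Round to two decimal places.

113.86

Paasche price index uses current-period quantities as weights.
ΣP(t=1)·Q(t=1) = 1.04×230 + 2.79×223 = 239.2 + 622.17 = 861.37
ΣP(t=0)·Q(t=1) = 1.35×230 + 2.00×223 = 310.5 + 446 = 756.5
Index = 861.37 / 756.5 × 100 = 113.8625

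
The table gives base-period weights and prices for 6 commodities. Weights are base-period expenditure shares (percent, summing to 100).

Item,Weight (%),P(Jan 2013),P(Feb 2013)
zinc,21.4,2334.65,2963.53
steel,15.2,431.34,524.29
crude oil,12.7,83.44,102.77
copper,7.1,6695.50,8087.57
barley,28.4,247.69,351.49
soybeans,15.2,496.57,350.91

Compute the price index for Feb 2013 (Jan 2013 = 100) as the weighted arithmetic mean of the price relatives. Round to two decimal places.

120.90

zinc: 21.4 × (2963.53/2334.65) = 21.4 × 1.269368 = 27.1645
steel: 15.2 × (524.29/431.34) = 15.2 × 1.215491 = 18.4755
crude oil: 12.7 × (102.77/83.44) = 12.7 × 1.231663 = 15.6421
copper: 7.1 × (8087.57/6695.50) = 7.1 × 1.207911 = 8.5762
barley: 28.4 × (351.49/247.69) = 28.4 × 1.419072 = 40.3017
soybeans: 15.2 × (350.91/496.57) = 15.2 × 0.706668 = 10.7413
Index = Σ wᵢ·(p₁ᵢ/p₀ᵢ) = 27.1645 + 18.4755 + 15.6421 + 8.5762 + 40.3017 + 10.7413 = 120.9012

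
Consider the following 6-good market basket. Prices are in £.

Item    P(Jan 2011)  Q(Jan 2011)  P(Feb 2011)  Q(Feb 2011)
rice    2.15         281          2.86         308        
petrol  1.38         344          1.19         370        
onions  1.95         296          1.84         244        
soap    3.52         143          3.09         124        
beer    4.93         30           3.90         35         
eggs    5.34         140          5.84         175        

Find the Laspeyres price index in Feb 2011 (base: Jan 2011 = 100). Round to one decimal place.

Laspeyres price index uses base-period quantities as weights.
ΣP(Feb 2011)·Q(Jan 2011) = 2.86×281 + 1.19×344 + 1.84×296 + 3.09×143 + 3.90×30 + 5.84×140 = 803.66 + 409.36 + 544.64 + 441.87 + 117 + 817.6 = 3134.13
ΣP(Jan 2011)·Q(Jan 2011) = 2.15×281 + 1.38×344 + 1.95×296 + 3.52×143 + 4.93×30 + 5.34×140 = 604.15 + 474.72 + 577.2 + 503.36 + 147.9 + 747.6 = 3054.93
Index = 3134.13 / 3054.93 × 100 = 102.5925

102.6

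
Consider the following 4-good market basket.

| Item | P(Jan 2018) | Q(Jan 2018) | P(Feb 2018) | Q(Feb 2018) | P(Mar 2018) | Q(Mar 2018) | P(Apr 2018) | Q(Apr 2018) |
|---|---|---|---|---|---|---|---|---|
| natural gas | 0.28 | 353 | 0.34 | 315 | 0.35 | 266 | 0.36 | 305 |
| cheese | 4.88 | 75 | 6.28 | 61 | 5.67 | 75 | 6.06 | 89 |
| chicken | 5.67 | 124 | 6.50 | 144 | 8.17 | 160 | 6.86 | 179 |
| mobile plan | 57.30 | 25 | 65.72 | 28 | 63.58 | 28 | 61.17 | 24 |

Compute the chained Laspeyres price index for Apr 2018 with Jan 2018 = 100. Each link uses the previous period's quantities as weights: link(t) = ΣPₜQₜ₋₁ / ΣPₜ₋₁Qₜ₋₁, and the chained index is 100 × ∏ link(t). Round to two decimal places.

Link Jan 2018→Feb 2018:
ΣP(Feb 2018)Q(Jan 2018) = 0.34×353 + 6.28×75 + 6.50×124 + 65.72×25 = 120.02 + 471 + 806 + 1643 = 3040.02
ΣP(Jan 2018)Q(Jan 2018) = 0.28×353 + 4.88×75 + 5.67×124 + 57.30×25 = 98.84 + 366 + 703.08 + 1432.5 = 2600.42
link = 3040.02/2600.42 = 1.169050
Link Feb 2018→Mar 2018:
ΣP(Mar 2018)Q(Feb 2018) = 0.35×315 + 5.67×61 + 8.17×144 + 63.58×28 = 110.25 + 345.87 + 1176.48 + 1780.24 = 3412.84
ΣP(Feb 2018)Q(Feb 2018) = 0.34×315 + 6.28×61 + 6.50×144 + 65.72×28 = 107.1 + 383.08 + 936 + 1840.16 = 3266.34
link = 3412.84/3266.34 = 1.044851
Link Mar 2018→Apr 2018:
ΣP(Apr 2018)Q(Mar 2018) = 0.36×266 + 6.06×75 + 6.86×160 + 61.17×28 = 95.76 + 454.5 + 1097.6 + 1712.76 = 3360.62
ΣP(Mar 2018)Q(Mar 2018) = 0.35×266 + 5.67×75 + 8.17×160 + 63.58×28 = 93.1 + 425.25 + 1307.2 + 1780.24 = 3605.79
link = 3360.62/3605.79 = 0.932007
Chained index = 100 × 1.169050 × 1.044851 × 0.932007 = 113.8430

113.84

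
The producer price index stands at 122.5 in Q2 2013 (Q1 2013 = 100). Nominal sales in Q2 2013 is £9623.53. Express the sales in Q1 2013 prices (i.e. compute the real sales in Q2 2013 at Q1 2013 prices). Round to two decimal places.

Real = Nominal ÷ (Index/100) = 9623.53 ÷ (122.5/100)
     = 9623.53 ÷ 1.225 = 7855.9429

7855.94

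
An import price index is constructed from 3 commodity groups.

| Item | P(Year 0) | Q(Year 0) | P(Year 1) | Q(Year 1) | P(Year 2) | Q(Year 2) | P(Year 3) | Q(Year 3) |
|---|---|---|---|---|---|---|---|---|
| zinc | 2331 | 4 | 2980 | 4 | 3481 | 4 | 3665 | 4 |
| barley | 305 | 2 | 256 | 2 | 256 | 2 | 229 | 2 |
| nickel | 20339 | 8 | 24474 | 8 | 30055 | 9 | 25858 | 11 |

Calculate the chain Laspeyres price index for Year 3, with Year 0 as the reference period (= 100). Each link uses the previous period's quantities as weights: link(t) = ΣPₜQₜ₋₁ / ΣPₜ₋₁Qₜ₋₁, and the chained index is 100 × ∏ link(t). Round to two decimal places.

Link Year 0→Year 1:
ΣP(Year 1)Q(Year 0) = 2980×4 + 256×2 + 24474×8 = 11920 + 512 + 195792 = 208224
ΣP(Year 0)Q(Year 0) = 2331×4 + 305×2 + 20339×8 = 9324 + 610 + 162712 = 172646
link = 208224/172646 = 1.206075
Link Year 1→Year 2:
ΣP(Year 2)Q(Year 1) = 3481×4 + 256×2 + 30055×8 = 13924 + 512 + 240440 = 254876
ΣP(Year 1)Q(Year 1) = 2980×4 + 256×2 + 24474×8 = 11920 + 512 + 195792 = 208224
link = 254876/208224 = 1.224047
Link Year 2→Year 3:
ΣP(Year 3)Q(Year 2) = 3665×4 + 229×2 + 25858×9 = 14660 + 458 + 232722 = 247840
ΣP(Year 2)Q(Year 2) = 3481×4 + 256×2 + 30055×9 = 13924 + 512 + 270495 = 284931
link = 247840/284931 = 0.869825
Chained index = 100 × 1.206075 × 1.224047 × 0.869825 = 128.4116

128.41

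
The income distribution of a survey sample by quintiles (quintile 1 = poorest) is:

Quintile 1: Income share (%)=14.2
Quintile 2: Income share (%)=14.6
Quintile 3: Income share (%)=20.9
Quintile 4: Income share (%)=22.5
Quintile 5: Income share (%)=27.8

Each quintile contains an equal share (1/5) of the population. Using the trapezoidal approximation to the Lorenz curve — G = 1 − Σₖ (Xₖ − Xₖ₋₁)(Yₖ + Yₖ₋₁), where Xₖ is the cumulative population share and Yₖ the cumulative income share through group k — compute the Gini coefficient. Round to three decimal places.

Cumulative income shares Yₖ: 0.1420, 0.2880, 0.4970, 0.7220, 1.0000
Σ (Xₖ−Xₖ₋₁)(Yₖ+Yₖ₋₁) = (1/5)(0.1420+0.0000) + (1/5)(0.2880+0.1420) + (1/5)(0.4970+0.2880) + (1/5)(0.7220+0.4970) + (1/5)(1.0000+0.7220)
  = 0.0284 + 0.0860 + 0.1570 + 0.2438 + 0.3444 = 0.8596
G = 1 − 0.8596 = 0.1404

0.140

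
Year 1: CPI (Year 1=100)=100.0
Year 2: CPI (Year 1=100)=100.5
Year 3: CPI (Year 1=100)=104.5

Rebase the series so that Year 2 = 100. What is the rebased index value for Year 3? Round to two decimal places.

103.98

Rebased(Year 3) = 104.5 / 100.5 × 100 = 103.9801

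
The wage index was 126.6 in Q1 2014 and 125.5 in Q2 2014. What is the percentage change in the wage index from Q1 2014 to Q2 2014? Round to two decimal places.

-0.87%

Change = (125.5 − 126.6) / 126.6 × 100
       = -1.1 / 126.6 × 100 = -0.8689%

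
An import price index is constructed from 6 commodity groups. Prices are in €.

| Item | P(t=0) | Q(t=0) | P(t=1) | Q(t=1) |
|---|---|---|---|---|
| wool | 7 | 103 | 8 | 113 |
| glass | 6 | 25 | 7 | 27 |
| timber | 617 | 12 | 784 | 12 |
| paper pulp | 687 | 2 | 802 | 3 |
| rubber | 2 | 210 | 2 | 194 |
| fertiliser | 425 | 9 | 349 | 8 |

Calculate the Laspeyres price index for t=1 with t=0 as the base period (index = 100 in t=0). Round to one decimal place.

112.1

Laspeyres price index uses base-period quantities as weights.
ΣP(t=1)·Q(t=0) = 8×103 + 7×25 + 784×12 + 802×2 + 2×210 + 349×9 = 824 + 175 + 9408 + 1604 + 420 + 3141 = 15572
ΣP(t=0)·Q(t=0) = 7×103 + 6×25 + 617×12 + 687×2 + 2×210 + 425×9 = 721 + 150 + 7404 + 1374 + 420 + 3825 = 13894
Index = 15572 / 13894 × 100 = 112.0772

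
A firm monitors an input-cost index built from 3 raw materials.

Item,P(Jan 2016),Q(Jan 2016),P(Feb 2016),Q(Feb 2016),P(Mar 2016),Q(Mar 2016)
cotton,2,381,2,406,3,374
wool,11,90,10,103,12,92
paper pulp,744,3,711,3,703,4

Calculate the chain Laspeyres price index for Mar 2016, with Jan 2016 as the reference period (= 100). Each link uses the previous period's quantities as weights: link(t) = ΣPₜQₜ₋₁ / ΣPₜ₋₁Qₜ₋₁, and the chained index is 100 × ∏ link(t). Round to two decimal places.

109.35

Link Jan 2016→Feb 2016:
ΣP(Feb 2016)Q(Jan 2016) = 2×381 + 10×90 + 711×3 = 762 + 900 + 2133 = 3795
ΣP(Jan 2016)Q(Jan 2016) = 2×381 + 11×90 + 744×3 = 762 + 990 + 2232 = 3984
link = 3795/3984 = 0.952560
Link Feb 2016→Mar 2016:
ΣP(Mar 2016)Q(Feb 2016) = 3×406 + 12×103 + 703×3 = 1218 + 1236 + 2109 = 4563
ΣP(Feb 2016)Q(Feb 2016) = 2×406 + 10×103 + 711×3 = 812 + 1030 + 2133 = 3975
link = 4563/3975 = 1.147925
Chained index = 100 × 0.952560 × 1.147925 = 109.3467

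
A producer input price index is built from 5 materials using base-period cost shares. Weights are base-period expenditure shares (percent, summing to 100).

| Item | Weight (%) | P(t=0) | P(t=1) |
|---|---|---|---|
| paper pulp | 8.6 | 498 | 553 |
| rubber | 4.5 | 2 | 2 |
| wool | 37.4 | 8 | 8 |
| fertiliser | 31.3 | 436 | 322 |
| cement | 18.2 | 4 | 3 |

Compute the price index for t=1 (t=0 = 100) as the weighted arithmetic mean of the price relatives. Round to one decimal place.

88.2

paper pulp: 8.6 × (553/498) = 8.6 × 1.110442 = 9.5498
rubber: 4.5 × (2/2) = 4.5 × 1.000000 = 4.5000
wool: 37.4 × (8/8) = 37.4 × 1.000000 = 37.4000
fertiliser: 31.3 × (322/436) = 31.3 × 0.738532 = 23.1161
cement: 18.2 × (3/4) = 18.2 × 0.750000 = 13.6500
Index = Σ wᵢ·(p₁ᵢ/p₀ᵢ) = 9.5498 + 4.5000 + 37.4000 + 23.1161 + 13.6500 = 88.2159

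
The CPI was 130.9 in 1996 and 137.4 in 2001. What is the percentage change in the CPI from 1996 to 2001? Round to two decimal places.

4.97%

Change = (137.4 − 130.9) / 130.9 × 100
       = 6.5 / 130.9 × 100 = 4.9656%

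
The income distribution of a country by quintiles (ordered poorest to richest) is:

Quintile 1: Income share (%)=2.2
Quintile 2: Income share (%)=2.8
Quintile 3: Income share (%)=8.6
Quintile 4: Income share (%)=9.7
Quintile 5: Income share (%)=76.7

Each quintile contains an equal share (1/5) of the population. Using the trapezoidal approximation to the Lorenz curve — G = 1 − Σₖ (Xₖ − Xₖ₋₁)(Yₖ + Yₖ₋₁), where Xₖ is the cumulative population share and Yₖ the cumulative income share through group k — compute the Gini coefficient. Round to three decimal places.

Cumulative income shares Yₖ: 0.0220, 0.0500, 0.1360, 0.2330, 1.0000
Σ (Xₖ−Xₖ₋₁)(Yₖ+Yₖ₋₁) = (1/5)(0.0220+0.0000) + (1/5)(0.0500+0.0220) + (1/5)(0.1360+0.0500) + (1/5)(0.2330+0.1360) + (1/5)(1.0000+0.2330)
  = 0.0044 + 0.0144 + 0.0372 + 0.0738 + 0.2466 = 0.3764
G = 1 − 0.3764 = 0.6236

0.624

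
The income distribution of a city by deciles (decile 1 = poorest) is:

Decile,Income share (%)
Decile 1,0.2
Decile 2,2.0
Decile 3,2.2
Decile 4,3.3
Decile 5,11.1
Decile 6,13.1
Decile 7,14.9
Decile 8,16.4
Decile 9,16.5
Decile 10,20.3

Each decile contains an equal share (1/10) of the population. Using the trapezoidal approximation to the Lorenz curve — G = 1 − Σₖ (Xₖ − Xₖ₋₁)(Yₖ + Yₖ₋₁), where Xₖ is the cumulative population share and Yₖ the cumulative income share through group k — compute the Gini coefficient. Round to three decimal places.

Cumulative income shares Yₖ: 0.0020, 0.0220, 0.0440, 0.0770, 0.1880, 0.3190, 0.4680, 0.6320, 0.7970, 1.0000
Σ (Xₖ−Xₖ₋₁)(Yₖ+Yₖ₋₁) = (1/10)(0.0020+0.0000) + (1/10)(0.0220+0.0020) + (1/10)(0.0440+0.0220) + (1/10)(0.0770+0.0440) + (1/10)(0.1880+0.0770) + (1/10)(0.3190+0.1880) + (1/10)(0.4680+0.3190) + (1/10)(0.6320+0.4680) + (1/10)(0.7970+0.6320) + (1/10)(1.0000+0.7970)
  = 0.0002 + 0.0024 + 0.0066 + 0.0121 + 0.0265 + 0.0507 + 0.0787 + 0.1100 + 0.1429 + 0.1797 = 0.6098
G = 1 − 0.6098 = 0.3902

0.390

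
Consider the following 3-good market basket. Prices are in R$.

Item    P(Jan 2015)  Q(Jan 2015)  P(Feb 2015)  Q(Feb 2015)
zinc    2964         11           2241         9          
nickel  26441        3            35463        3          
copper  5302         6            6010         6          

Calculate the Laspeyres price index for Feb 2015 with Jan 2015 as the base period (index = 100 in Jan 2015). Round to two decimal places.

116.25

Laspeyres price index uses base-period quantities as weights.
ΣP(Feb 2015)·Q(Jan 2015) = 2241×11 + 35463×3 + 6010×6 = 24651 + 106389 + 36060 = 167100
ΣP(Jan 2015)·Q(Jan 2015) = 2964×11 + 26441×3 + 5302×6 = 32604 + 79323 + 31812 = 143739
Index = 167100 / 143739 × 100 = 116.2524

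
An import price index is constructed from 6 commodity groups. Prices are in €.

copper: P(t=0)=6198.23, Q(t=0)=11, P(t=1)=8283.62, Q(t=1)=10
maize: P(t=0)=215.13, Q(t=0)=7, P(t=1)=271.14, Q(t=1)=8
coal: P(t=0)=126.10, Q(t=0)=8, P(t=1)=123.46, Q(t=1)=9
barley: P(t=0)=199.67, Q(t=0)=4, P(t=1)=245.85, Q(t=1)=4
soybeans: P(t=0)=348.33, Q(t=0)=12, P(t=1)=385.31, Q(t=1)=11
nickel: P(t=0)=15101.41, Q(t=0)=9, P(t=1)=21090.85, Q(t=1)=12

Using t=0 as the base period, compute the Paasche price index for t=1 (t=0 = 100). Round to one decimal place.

137.4

Paasche price index uses current-period quantities as weights.
ΣP(t=1)·Q(t=1) = 8283.62×10 + 271.14×8 + 123.46×9 + 245.85×4 + 385.31×11 + 21090.85×12 = 82836.2 + 2169.12 + 1111.14 + 983.4 + 4238.41 + 253090.2 = 344428.47
ΣP(t=0)·Q(t=1) = 6198.23×10 + 215.13×8 + 126.10×9 + 199.67×4 + 348.33×11 + 15101.41×12 = 61982.3 + 1721.04 + 1134.9 + 798.68 + 3831.63 + 181216.92 = 250685.47
Index = 344428.47 / 250685.47 × 100 = 137.3947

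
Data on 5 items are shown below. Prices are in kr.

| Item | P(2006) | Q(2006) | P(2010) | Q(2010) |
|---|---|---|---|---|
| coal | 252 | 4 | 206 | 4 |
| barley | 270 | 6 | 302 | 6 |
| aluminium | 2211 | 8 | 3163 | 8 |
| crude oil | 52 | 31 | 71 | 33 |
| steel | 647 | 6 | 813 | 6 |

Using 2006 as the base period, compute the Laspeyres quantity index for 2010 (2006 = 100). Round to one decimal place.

100.4

Laspeyres quantity index uses base-period prices as weights.
ΣP(2006)·Q(2010) = 252×4 + 270×6 + 2211×8 + 52×33 + 647×6 = 1008 + 1620 + 17688 + 1716 + 3882 = 25914
ΣP(2006)·Q(2006) = 252×4 + 270×6 + 2211×8 + 52×31 + 647×6 = 1008 + 1620 + 17688 + 1612 + 3882 = 25810
Index = 25914 / 25810 × 100 = 100.4029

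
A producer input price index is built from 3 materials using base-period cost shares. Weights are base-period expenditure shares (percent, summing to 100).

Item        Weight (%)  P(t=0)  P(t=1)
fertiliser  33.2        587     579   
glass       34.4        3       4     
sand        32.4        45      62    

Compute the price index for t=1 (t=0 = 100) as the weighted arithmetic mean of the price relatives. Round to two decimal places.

123.25

fertiliser: 33.2 × (579/587) = 33.2 × 0.986371 = 32.7475
glass: 34.4 × (4/3) = 34.4 × 1.333333 = 45.8667
sand: 32.4 × (62/45) = 32.4 × 1.377778 = 44.6400
Index = Σ wᵢ·(p₁ᵢ/p₀ᵢ) = 32.7475 + 45.8667 + 44.6400 = 123.2542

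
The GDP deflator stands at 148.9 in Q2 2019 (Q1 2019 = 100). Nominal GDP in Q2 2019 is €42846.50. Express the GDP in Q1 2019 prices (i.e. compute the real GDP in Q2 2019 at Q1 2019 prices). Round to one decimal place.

Real = Nominal ÷ (Index/100) = 42846.50 ÷ (148.9/100)
     = 42846.50 ÷ 1.489 = 28775.3526

28775.4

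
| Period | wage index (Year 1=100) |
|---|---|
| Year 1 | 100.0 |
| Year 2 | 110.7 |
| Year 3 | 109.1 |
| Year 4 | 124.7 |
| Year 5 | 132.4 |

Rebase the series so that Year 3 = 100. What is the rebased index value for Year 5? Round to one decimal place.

121.4

Rebased(Year 5) = 132.4 / 109.1 × 100 = 121.3566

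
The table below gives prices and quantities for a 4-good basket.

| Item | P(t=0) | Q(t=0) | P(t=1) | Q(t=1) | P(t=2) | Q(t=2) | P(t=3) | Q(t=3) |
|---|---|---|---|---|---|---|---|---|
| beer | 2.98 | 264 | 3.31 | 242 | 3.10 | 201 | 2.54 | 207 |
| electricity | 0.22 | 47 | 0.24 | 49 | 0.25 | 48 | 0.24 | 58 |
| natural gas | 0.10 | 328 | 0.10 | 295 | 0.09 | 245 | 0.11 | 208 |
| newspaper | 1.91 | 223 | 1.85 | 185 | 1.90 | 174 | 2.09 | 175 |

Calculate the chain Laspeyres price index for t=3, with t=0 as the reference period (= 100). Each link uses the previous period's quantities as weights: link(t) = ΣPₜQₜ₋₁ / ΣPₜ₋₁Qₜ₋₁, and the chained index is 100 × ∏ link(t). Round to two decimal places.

94.25

Link t=0→t=1:
ΣP(t=1)Q(t=0) = 3.31×264 + 0.24×47 + 0.10×328 + 1.85×223 = 873.84 + 11.28 + 32.8 + 412.55 = 1330.47
ΣP(t=0)Q(t=0) = 2.98×264 + 0.22×47 + 0.10×328 + 1.91×223 = 786.72 + 10.34 + 32.8 + 425.93 = 1255.79
link = 1330.47/1255.79 = 1.059469
Link t=1→t=2:
ΣP(t=2)Q(t=1) = 3.10×242 + 0.25×49 + 0.09×295 + 1.90×185 = 750.2 + 12.25 + 26.55 + 351.5 = 1140.5
ΣP(t=1)Q(t=1) = 3.31×242 + 0.24×49 + 0.10×295 + 1.85×185 = 801.02 + 11.76 + 29.5 + 342.25 = 1184.53
link = 1140.5/1184.53 = 0.962829
Link t=2→t=3:
ΣP(t=3)Q(t=2) = 2.54×201 + 0.24×48 + 0.11×245 + 2.09×174 = 510.54 + 11.52 + 26.95 + 363.66 = 912.67
ΣP(t=2)Q(t=2) = 3.10×201 + 0.25×48 + 0.09×245 + 1.90×174 = 623.1 + 12 + 22.05 + 330.6 = 987.75
link = 912.67/987.75 = 0.923989
Chained index = 100 × 1.059469 × 0.962829 × 0.923989 = 94.2549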